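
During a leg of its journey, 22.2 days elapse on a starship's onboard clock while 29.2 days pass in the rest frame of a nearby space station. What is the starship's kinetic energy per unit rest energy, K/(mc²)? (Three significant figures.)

γ = Δt/Δτ = 29.2/22.2 = 1.31532.
K/(mc²) = γ − 1 = 1.31532 − 1 = 0.315.

0.315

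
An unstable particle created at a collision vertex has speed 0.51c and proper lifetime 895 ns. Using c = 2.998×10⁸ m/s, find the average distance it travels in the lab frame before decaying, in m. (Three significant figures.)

Lorentz factor: γ = (1 − 0.2601)^(−1/2) = 1.1626.
Lab-frame lifetime: Δt = γτ = 1.1626 × 895 ns = 1040.5 ns.
Distance: d = vΔt = 0.51 × 2.998×10⁸ m/s × 1.0405×10^-6 s = 159 m.

159 m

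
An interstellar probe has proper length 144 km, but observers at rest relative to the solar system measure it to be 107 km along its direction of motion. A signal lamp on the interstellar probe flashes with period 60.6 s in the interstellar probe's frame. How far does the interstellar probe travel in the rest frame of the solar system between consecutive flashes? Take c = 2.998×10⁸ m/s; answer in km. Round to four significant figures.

Length contraction gives γ = L₀/L = 144/107 = 1.34579.
β = √(1 − 1/γ²) = 0.66923. Lab-frame period = γτ = 1.34579×60.6 s = 81.555 s. Distance = βc × γτ = 0.66923 × 2.998×10⁸ m/s × 81.555 s = 1.6363×10^10 m = 1.636×10^7 km.

1.636×10^7 km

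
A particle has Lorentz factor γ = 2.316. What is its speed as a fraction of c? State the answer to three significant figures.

β = √(1 − 1/γ²) = √(1 − 1/5.363856) = √0.813567 = 0.902.

0.902c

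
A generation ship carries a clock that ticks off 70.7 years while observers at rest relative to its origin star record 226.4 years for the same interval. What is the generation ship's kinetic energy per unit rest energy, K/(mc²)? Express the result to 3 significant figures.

The time-dilation ratio gives γ = 226.4/70.7 = 3.20226.
Since K = (γ−1)mc², K/(mc²) = 3.20226 − 1 = 2.20.

2.20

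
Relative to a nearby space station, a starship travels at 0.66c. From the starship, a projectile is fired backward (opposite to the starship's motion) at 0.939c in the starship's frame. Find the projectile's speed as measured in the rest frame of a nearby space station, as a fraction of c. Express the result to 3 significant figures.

Relativistic velocity addition: u = (u' + v)/(1 + u'v/c²), with u' = −0.939c and v = 0.66c.
Numerator: −0.939 + 0.66 = −0.279. Denominator: 1 + (−0.939)(0.66) = 0.38026.
u = −0.279/0.38026 = −0.73371, so the speed is 0.734c.

0.734c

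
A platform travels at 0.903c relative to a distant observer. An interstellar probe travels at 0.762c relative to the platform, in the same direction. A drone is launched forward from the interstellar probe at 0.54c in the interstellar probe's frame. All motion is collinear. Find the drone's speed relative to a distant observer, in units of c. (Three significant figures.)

Compose velocities in two stages. Stage 1 (into S'): u₁ = (0.54+0.762)/(1+0.54×0.762) = 0.92244.
Stage 2 (into S): u = (0.92244+0.903)/(1+0.92244×0.903) = 0.9959, so the speed is 0.996c.

0.996c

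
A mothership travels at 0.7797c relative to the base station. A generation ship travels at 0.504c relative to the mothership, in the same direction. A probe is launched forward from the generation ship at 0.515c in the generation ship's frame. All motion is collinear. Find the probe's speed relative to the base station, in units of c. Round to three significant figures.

0.974c

Apply u = (u'+v)/(1+u'v) twice. Probe in the mothership frame: (0.515+0.504)/(1+0.515·0.504) = 1.019/1.25956 = 0.80901c.
That velocity, transformed to the rest frame of the base station: (0.80901+0.7797)/(1+0.80901·0.7797) = 1.58871/1.630785097 = 0.9742c.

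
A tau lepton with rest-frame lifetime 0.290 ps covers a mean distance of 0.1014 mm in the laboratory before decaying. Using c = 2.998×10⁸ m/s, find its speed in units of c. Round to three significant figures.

0.759c

Let x = d/(cτ) = 1.014×10^-4 m / (2.998×10⁸ m/s × 2.900×10^-13 s) = 1.1663. Since d = βγcτ, x = βγ = β/√(1−β²).
Solving: β² = x²/(1+x²) = 1.36026/2.36026 = 0.576318, so β = 0.759.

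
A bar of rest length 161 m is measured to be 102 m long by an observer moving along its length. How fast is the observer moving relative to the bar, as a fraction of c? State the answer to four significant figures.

0.7737c

Length contraction gives γ = L₀/L = 161/102 = 1.5784.
β = √(1 − 1/γ²) = √0.598611 = 0.7737.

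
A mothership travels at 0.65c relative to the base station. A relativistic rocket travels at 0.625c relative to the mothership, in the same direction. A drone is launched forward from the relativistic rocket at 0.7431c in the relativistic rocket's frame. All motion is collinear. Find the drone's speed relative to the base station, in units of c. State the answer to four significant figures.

0.9857c

First combine the drone and relativistic rocket (S''→S'): u₁ = (0.7431 + 0.625)/(1 + 0.7431×0.625) = 1.3681/1.4644375 = 0.93422.
Then combine with the mothership (S'→S): u = (0.93422 + 0.65)/(1 + 0.93422×0.65) = 1.58422/1.607243 = 0.98568.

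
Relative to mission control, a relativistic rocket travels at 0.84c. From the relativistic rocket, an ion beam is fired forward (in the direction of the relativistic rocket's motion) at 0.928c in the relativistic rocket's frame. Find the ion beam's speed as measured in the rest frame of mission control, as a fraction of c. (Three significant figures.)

In units of c, u = (u' + v)/(1 + u'v) with u' = 0.928 and v = 0.84.
Numerator: 0.928 + 0.84 = 1.768. Denominator: 1 + (0.928)(0.84) = 1.77952.
u = 1.768/1.77952 = 0.99353, so the speed is 0.994c.

0.994c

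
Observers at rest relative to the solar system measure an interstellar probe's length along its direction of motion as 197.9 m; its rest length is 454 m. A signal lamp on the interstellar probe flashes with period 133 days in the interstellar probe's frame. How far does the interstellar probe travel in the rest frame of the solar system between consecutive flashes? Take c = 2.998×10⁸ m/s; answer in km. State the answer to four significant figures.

7.113×10^12 km

γ = L₀/L = 454/197.9 = 2.29409.
β = √(1 − 1/γ²) = 0.89999. Lab-frame period = γτ = 2.29409×133 days = 305.11 days. Distance = βc × γτ = 0.89999 × 2.998×10⁸ m/s × 26361504 s = 7.1128×10^15 m = 7.113×10^12 km.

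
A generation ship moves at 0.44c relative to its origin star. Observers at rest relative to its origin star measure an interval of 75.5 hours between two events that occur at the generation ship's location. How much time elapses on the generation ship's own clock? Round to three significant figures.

67.8 hours

γ = 1/√(1 − β²) = 1/√(1 − 0.1936) = 1/√0.8064 = 1/0.897998 = 1.1136.
The moving clock records proper time: Δτ = Δt/γ = 75.5/1.1136 = 67.8 hours.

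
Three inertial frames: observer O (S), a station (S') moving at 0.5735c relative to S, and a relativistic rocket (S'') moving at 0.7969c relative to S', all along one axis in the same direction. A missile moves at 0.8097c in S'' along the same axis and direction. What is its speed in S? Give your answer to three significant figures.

0.994c

Compose velocities in two stages. Stage 1 (into S'): u₁ = (0.8097+0.7969)/(1+0.8097×0.7969) = 0.97651.
Stage 2 (into S): u = (0.97651+0.5735)/(1+0.97651×0.5735) = 0.99358, so the speed is 0.994c.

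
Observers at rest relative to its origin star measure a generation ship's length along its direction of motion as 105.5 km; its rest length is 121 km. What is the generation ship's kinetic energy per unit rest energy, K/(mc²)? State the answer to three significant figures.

γ = L₀/L = 121/105.5 = 1.14692.
Since K = (γ−1)mc², K/(mc²) = 1.14692 − 1 = 0.147.

0.147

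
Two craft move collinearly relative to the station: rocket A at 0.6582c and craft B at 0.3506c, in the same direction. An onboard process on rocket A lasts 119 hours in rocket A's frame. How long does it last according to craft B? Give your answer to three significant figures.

130 hours

Speed of rocket A in craft B's frame: u = (v_A − v_B)/(1 − v_A v_B/c²) = (0.6582 − 0.3506)/(1 − 0.6582×0.3506) = 0.3076/0.76923508 = 0.39988; |u| = 0.39988c.
γ for this relative speed: γ = 1/√(1 − 0.159904) = 1.091.
Rocket A's interval is proper; time dilation gives Δt_B = γΔτ = 1.091 × 119 hours = 130 hours.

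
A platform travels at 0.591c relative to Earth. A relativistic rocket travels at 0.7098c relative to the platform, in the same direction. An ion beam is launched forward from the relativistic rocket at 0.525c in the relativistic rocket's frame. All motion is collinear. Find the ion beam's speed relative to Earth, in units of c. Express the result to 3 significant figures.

0.973c

Compose velocities in two stages. Stage 1 (into S'): u₁ = (0.525+0.7098)/(1+0.525×0.7098) = 0.89958.
Stage 2 (into S): u = (0.89958+0.591)/(1+0.89958×0.591) = 0.97318, so the speed is 0.973c.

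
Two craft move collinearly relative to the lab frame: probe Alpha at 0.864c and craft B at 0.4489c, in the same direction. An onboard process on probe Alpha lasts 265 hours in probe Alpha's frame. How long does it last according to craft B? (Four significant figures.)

Transform probe Alpha's velocity into craft B's frame: (0.864 − 0.4489)/(1 − 0.864·0.4489) = 0.4151/0.6121504, so the relative speed is 0.6781c.
γ for this relative speed: γ = 1/√(1 − 0.45982) = 1.3606.
Probe Alpha's interval is proper; time dilation gives Δt_B = γΔτ = 1.3606 × 265 hours = 360.6 hours.

360.6 hours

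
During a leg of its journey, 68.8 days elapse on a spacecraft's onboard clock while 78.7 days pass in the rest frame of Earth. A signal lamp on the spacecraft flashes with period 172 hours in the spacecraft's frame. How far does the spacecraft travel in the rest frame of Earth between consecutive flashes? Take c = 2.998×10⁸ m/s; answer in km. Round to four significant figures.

The time-dilation ratio gives γ = 78.7/68.8 = 1.1439.
β = √(1 − 1/γ²) = 0.48556. Lab-frame period = γτ = 1.1439×172 hours = 196.75 hours. Distance = βc × γτ = 0.48556 × 2.998×10⁸ m/s × 708300 s = 1.0311×10^14 m = 1.031×10^11 km.

1.031×10^11 km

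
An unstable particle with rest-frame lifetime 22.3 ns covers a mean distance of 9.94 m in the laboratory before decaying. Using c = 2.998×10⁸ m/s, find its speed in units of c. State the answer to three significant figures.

0.830c

Lab distance = (lab lifetime)·v = γτ·βc, so βγ = d/(cτ) = 9.940/(2.998×10⁸ × 2.230×10^-8) = 1.4868.
With βγ = 1.4868: γ² = 1 + (βγ)² = 3.21057, and β = (βγ)/γ = 1.4868/1.79181 = 0.830.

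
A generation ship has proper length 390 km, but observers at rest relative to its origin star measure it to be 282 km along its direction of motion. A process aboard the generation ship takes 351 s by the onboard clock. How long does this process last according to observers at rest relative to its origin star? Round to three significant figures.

485 s

Length contraction gives γ = L₀/L = 390/282 = 1.38298.
Δt = γΔτ = 1.38298 × 351 = 485 s.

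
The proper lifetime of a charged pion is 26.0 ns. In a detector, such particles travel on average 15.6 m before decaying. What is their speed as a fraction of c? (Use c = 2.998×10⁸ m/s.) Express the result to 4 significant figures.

0.8945c

Let x = d/(cτ) = 15.60 m / (2.998×10⁸ m/s × 2.600×10^-8 s) = 2.0013. Since d = βγcτ, x = βγ = β/√(1−β²).
Solving: β² = x²/(1+x²) = 4.0052/5.0052 = 0.800208, so β = 0.8945.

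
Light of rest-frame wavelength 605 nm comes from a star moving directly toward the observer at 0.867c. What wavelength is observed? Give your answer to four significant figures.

Relativistic Doppler for wavelength: λ_obs = λ_src · √((1−β)/(1+β)).
With β = 0.867: factor = √(0.133/1.867) = 0.2669.
λ_obs = 605 × 0.2669 = 161.5 nm.

161.5 nm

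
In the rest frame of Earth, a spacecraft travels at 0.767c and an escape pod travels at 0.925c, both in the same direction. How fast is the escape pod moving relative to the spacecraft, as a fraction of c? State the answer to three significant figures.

Transform to the spacecraft's frame: u' = (u − v)/(1 − uv/c²).
u' = (0.925 − 0.767)/(1 − 0.925×0.767) = 0.158/0.290525 = 0.54384.
Speed in the spacecraft's frame: 0.544c (in the same direction).

0.544c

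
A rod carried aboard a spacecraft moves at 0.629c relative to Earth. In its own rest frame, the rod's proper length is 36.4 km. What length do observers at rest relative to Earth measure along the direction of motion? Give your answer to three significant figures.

28.3 km

With β = 0.629, γ = 1/√(1 − 0.629²) = 1/√0.604359 = 1.2863.
Along the direction of motion the measured length is L₀/γ = 36.4/1.2863 = 28.3 km.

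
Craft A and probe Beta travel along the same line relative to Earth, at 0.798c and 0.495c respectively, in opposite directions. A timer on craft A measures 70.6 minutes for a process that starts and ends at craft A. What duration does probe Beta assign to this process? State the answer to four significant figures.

188.1 minutes

Transform craft A's velocity into probe Beta's frame: (0.798 + 0.495)/(1 + 0.798·0.495) = 1.293/1.39501, so the relative speed is 0.92688c.
At |u| = 0.92688c, γ = (1 − 0.859107)^(−1/2) = 2.6641.
Craft A's interval is proper; time dilation gives Δt_B = γΔτ = 2.6641 × 70.6 minutes = 188.1 minutes.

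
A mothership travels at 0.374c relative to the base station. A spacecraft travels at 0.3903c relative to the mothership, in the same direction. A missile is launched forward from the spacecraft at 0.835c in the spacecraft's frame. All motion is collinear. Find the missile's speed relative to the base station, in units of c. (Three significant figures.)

0.965c

Apply u = (u'+v)/(1+u'v) twice. Missile in the mothership frame: (0.835+0.3903)/(1+0.835·0.3903) = 1.2253/1.3259005 = 0.92413c.
That velocity, transformed to the rest frame of the base station: (0.92413+0.374)/(1+0.92413·0.374) = 1.29813/1.34562462 = 0.9647c.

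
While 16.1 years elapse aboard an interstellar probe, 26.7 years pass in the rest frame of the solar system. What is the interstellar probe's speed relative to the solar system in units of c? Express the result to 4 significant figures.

0.7977c

γ = Δt/Δτ = 26.7/16.1 = 1.6584.
β = √(1 − 1/γ²) = √(1 − 0.363598) = √0.636402 = 0.7977.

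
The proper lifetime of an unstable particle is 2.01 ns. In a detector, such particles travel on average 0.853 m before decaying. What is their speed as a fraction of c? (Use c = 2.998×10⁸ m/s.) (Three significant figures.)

Let x = d/(cτ) = 0.8530 m / (2.998×10⁸ m/s × 2.010×10^-9 s) = 1.4155. Since d = βγcτ, x = βγ = β/√(1−β²).
Solving: β² = x²/(1+x²) = 2.00364/3.00364 = 0.667071, so β = 0.817.

0.817c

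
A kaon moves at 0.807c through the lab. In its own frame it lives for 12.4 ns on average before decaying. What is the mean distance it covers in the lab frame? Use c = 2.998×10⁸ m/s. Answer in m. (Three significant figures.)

5.08 m

With β = 0.807, γ = 1/√(1 − 0.807²) = 1/√0.348751 = 1.6933.
Lab-frame lifetime: Δt = γτ = 1.6933 × 12.4 ns = 20.997 ns.
Distance: d = vΔt = 0.807 × 2.998×10⁸ m/s × 2.0997×10^-8 s = 5.08 m.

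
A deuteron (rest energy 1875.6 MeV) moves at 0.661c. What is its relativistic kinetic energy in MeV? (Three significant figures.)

γ = 1/√(1 − β²) = 1/√(1 − 0.436921) = 1/√0.563079 = 1.33265.
Kinetic energy: K = (γ − 1)mc² = (1.33265 − 1) × 1875.6 MeV = 0.33265 × 1875.6 = 624 MeV.

624 MeV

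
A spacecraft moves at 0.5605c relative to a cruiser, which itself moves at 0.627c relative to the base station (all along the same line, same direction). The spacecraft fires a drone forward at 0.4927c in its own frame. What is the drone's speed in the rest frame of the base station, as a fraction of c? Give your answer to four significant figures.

0.9571c

Compose velocities in two stages. Stage 1 (into S'): u₁ = (0.4927+0.5605)/(1+0.4927×0.5605) = 0.82529.
Stage 2 (into S): u = (0.82529+0.627)/(1+0.82529×0.627) = 0.95706, so the speed is 0.9571c.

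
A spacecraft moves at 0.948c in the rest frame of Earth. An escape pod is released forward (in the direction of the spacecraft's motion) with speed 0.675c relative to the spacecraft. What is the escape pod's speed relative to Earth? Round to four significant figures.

In units of c, u = (u' + v)/(1 + u'v) with u' = 0.675 and v = 0.948.
Numerator: 0.675 + 0.948 = 1.623. Denominator: 1 + (0.675)(0.948) = 1.6399.
u = 1.623/1.6399 = 0.98969, so the speed is 0.9897c.

0.9897c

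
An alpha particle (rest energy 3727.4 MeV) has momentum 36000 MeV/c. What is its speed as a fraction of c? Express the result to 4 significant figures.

0.9947c

pc/(mc²) = 36000/3727.4 = 9.6582 = βγ = β/√(1−β²).
So β² = x²/(1 + x²) with x = 9.6582: x² = 93.2808, β² = 93.2808/94.2808 = 0.989393, β = 0.9947.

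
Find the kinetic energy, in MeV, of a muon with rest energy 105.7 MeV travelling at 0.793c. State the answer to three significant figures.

γ = 1/√(1 − β²) = 1/√(1 − 0.628849) = 1/√0.371151 = 1/0.609222 = 1.64144.
Kinetic energy: K = (γ − 1)mc² = (1.64144 − 1) × 105.7 MeV = 0.64144 × 105.7 = 67.8 MeV.

67.8 MeV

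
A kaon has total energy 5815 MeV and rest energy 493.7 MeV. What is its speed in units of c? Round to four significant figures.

γ = E/(mc²) = 5815/493.7 = 11.778.
β = √(1 − 1/γ²) = √(1 − 0.0072087) = √0.9927913 = 0.9964.

0.9964c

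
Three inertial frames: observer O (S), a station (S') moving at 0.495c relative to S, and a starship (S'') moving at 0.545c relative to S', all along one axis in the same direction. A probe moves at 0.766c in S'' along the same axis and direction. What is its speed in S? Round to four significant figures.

First combine the probe and starship (S''→S'): u₁ = (0.766 + 0.545)/(1 + 0.766×0.545) = 1.311/1.41747 = 0.92489.
Then combine with the station (S'→S): u = (0.92489 + 0.495)/(1 + 0.92489×0.495) = 1.41989/1.45782055 = 0.97398.

0.9740c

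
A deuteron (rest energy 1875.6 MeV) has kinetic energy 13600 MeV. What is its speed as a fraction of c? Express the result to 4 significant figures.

0.9926c

γ = 1 + K/(mc²) = 1 + 13600/1875.6 = 8.251.
β = √(1 − 1/γ²) = √(1 − 0.0146888) = √0.9853112 = 0.9926.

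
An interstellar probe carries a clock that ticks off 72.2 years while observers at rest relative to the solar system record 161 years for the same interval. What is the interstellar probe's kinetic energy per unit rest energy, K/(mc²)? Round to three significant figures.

The time-dilation ratio gives γ = 161/72.2 = 2.22992.
K/(mc²) = γ − 1 = 2.22992 − 1 = 1.23.

1.23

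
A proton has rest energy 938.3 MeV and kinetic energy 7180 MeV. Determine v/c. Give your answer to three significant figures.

K = (γ−1)mc², so γ = 1 + 7180/938.3 = 8.6521.
Then v/c = √(1 − γ⁻²) = √(1 − 0.0133585) = √0.9866415 = 0.993.

0.993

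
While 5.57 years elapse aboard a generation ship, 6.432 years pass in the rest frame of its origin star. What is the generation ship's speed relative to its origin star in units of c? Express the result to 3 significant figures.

0.500c

γ = Δt/Δτ = 6.432/5.57 = 1.1548.
β = √(1 − 1/γ²) = √(1 − 0.749871) = √0.250129 = 0.500.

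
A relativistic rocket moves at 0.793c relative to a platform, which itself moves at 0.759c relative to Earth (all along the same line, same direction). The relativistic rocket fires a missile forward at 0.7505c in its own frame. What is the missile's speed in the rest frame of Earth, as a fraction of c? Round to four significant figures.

Apply u = (u'+v)/(1+u'v) twice. Missile in the platform frame: (0.7505+0.793)/(1+0.7505·0.793) = 1.5435/1.5951465 = 0.96762c.
That velocity, transformed to the rest frame of Earth: (0.96762+0.759)/(1+0.96762·0.759) = 1.72662/1.73442358 = 0.9955c.

0.9955c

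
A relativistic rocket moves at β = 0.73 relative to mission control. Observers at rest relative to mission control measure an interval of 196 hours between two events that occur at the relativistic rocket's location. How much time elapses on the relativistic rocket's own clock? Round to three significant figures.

γ = 1/√(1 − β²) = 1/√(1 − 0.5329) = 1/√0.4671 = 1/0.683447 = 1.4632.
The moving clock records proper time: Δτ = Δt/γ = 196/1.4632 = 134 hours.

134 hours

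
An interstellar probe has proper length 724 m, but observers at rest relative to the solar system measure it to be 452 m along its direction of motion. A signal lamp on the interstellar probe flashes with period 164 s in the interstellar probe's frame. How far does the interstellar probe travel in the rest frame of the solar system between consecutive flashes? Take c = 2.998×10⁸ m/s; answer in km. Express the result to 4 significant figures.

γ = L₀/L = 724/452 = 1.60177.
β = √(1 − 1/γ²) = 0.78118. Lab-frame period = γτ = 1.60177×164 s = 262.69 s. Distance = βc × γτ = 0.78118 × 2.998×10⁸ m/s × 262.69 s = 6.1521×10^10 m = 6.152×10^7 km.

6.152×10^7 km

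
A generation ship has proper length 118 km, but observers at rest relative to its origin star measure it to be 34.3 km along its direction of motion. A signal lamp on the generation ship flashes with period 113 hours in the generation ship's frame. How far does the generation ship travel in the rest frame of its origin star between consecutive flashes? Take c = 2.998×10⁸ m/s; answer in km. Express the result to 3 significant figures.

Length contraction gives γ = L₀/L = 118/34.3 = 3.44023.
β = √(1 − 1/γ²) = 0.95682. Lab-frame period = γτ = 3.44023×113 hours = 388.75 hours. Distance = βc × γτ = 0.95682 × 2.998×10⁸ m/s × 1399500 s = 4.0145×10^14 m = 4.01×10^11 km.

4.01×10^11 km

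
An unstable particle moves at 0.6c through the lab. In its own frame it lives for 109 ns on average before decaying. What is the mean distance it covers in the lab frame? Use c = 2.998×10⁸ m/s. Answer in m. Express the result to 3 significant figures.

24.5 m

With β = 0.6, γ = 1/√(1 − 0.6²) = 1/√0.64 = 1.25.
Lab-frame lifetime: Δt = γτ = 1.25 × 109 ns = 136.25 ns.
Distance: d = vΔt = 0.6 × 2.998×10⁸ m/s × 1.3625×10^-7 s = 24.5 m.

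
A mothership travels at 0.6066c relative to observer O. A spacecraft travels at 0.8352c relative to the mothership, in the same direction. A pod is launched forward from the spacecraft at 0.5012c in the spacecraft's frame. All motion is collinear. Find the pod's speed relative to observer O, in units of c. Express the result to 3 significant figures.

0.985c

First combine the pod and spacecraft (S''→S'): u₁ = (0.5012 + 0.8352)/(1 + 0.5012×0.8352) = 1.3364/1.41860224 = 0.94205.
Then combine with the mothership (S'→S): u = (0.94205 + 0.6066)/(1 + 0.94205×0.6066) = 1.54865/1.57144753 = 0.98549.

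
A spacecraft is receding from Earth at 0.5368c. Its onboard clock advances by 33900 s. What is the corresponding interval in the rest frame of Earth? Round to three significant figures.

40200 s

With β = 0.5368, γ = 1/√(1 − 0.5368²) = 1/√0.71184576 = 1.1852.
Time dilation: Δt = γ·Δτ = 1.1852 × 33900 = 40200 s.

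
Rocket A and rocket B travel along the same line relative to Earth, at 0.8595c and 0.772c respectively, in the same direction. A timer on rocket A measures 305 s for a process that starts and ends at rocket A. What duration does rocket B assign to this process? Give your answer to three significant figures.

316 s

Speed of rocket A in rocket B's frame: u = (v_A − v_B)/(1 − v_A v_B/c²) = (0.8595 − 0.772)/(1 − 0.8595×0.772) = 0.0875/0.336466 = 0.26006; |u| = 0.26006c.
γ for this relative speed: γ = 1/√(1 − 0.0676312) = 1.0356.
Rocket A's interval is proper; time dilation gives Δt_B = γΔτ = 1.0356 × 305 s = 316 s.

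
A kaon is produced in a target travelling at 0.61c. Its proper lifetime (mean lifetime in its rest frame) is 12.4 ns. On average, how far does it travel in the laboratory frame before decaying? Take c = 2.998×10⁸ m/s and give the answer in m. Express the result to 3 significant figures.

With β = 0.61, γ = 1/√(1 − 0.61²) = 1/√0.6279 = 1.262.
Lab-frame lifetime: Δt = γτ = 1.262 × 12.4 ns = 15.649 ns.
Distance: d = vΔt = 0.61 × 2.998×10⁸ m/s × 1.5649×10^-8 s = 2.86 m.

2.86 m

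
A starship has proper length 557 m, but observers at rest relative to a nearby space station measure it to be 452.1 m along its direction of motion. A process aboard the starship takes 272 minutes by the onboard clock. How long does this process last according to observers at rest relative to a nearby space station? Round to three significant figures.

Length contraction gives γ = L₀/L = 557/452.1 = 1.23203.
The same γ dilates the second interval: 1.23203 × 272 minutes = 335 minutes.

335 minutes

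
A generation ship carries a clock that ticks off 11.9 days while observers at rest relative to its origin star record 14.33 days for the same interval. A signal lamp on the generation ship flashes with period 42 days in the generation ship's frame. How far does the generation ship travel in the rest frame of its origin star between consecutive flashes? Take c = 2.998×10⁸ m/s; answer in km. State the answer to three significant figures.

From Δt = γΔτ: γ = 14.33/11.9 = 1.2042.
β = √(1 − 1/γ²) = 0.55713. Lab-frame period = γτ = 1.2042×42 days = 50.576 days. Distance = βc × γτ = 0.55713 × 2.998×10⁸ m/s × 4369766.4 s = 7.2987×10^14 m = 7.30×10^11 km.

7.30×10^11 km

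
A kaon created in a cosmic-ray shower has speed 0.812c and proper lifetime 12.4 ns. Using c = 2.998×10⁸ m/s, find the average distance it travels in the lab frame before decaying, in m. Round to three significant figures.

5.17 m

γ = 1/√(1 − β²) = 1/√(1 − 0.659344) = 1/√0.340656 = 1/0.583657 = 1.7133.
Lab-frame lifetime: Δt = γτ = 1.7133 × 12.4 ns = 21.245 ns.
Distance: d = vΔt = 0.812 × 2.998×10⁸ m/s × 2.1245×10^-8 s = 5.17 m.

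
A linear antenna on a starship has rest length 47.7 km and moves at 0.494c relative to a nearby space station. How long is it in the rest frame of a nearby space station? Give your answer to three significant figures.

γ = 1/√(1 − β²) = 1/√(1 − 0.244036) = 1/√0.755964 = 1/0.869462 = 1.1501.
Length contraction: L = L₀/γ = 47.7/1.1501 = 41.5 km.

41.5 km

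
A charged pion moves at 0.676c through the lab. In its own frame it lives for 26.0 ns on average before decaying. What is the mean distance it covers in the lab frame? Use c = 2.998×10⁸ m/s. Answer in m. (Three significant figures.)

γ = 1/√(1 − β²) = 1/√(1 − 0.456976) = 1/√0.543024 = 1/0.736902 = 1.357.
Lab-frame lifetime: Δt = γτ = 1.357 × 26.0 ns = 35.282 ns.
Distance: d = vΔt = 0.676 × 2.998×10⁸ m/s × 3.5282×10^-8 s = 7.15 m.

7.15 m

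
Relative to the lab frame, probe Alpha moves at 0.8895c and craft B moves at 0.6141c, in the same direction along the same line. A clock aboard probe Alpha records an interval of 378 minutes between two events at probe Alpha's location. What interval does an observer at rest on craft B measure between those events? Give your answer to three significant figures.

Speed of probe Alpha in craft B's frame: u = (v_A − v_B)/(1 − v_A v_B/c²) = (0.8895 − 0.6141)/(1 − 0.8895×0.6141) = 0.2754/0.45375805 = 0.60693; |u| = 0.60693c.
γ for this relative speed: γ = 1/√(1 − 0.368364) = 1.2582.
Probe Alpha's interval is proper; time dilation gives Δt_B = γΔτ = 1.2582 × 378 minutes = 476 minutes.

476 minutes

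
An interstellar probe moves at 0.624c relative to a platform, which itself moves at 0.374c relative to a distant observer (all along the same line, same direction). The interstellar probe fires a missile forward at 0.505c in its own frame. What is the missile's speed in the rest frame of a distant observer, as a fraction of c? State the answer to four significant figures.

First combine the missile and interstellar probe (S''→S'): u₁ = (0.505 + 0.624)/(1 + 0.505×0.624) = 1.129/1.31512 = 0.85848.
Then combine with the platform (S'→S): u = (0.85848 + 0.374)/(1 + 0.85848×0.374) = 1.23248/1.32107152 = 0.93294.

0.9329c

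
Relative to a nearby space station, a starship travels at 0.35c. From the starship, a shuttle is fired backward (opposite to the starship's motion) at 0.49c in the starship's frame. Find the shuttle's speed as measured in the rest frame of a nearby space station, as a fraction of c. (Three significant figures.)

0.169c

In units of c, u = (u' + v)/(1 + u'v) with u' = −0.49 and v = 0.35.
Numerator: −0.49 + 0.35 = −0.14. Denominator: 1 + (−0.49)(0.35) = 0.8285.
u = −0.14/0.8285 = −0.16898, so the speed is 0.169c.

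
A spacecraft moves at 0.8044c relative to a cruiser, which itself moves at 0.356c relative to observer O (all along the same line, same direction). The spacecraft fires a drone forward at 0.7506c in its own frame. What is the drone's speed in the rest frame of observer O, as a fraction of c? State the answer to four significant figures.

Apply u = (u'+v)/(1+u'v) twice. Drone in the cruiser frame: (0.7506+0.8044)/(1+0.7506·0.8044) = 1.555/1.60378264 = 0.96958c.
That velocity, transformed to the rest frame of observer O: (0.96958+0.356)/(1+0.96958·0.356) = 1.32558/1.34517048 = 0.98544c.

0.9854c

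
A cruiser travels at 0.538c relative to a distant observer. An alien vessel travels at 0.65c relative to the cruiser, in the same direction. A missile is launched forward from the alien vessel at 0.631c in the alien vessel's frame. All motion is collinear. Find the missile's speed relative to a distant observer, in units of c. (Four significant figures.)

Apply u = (u'+v)/(1+u'v) twice. Missile in the cruiser frame: (0.631+0.65)/(1+0.631·0.65) = 1.281/1.41015 = 0.90841c.
That velocity, transformed to the rest frame of a distant observer: (0.90841+0.538)/(1+0.90841·0.538) = 1.44641/1.48872458 = 0.97158c.

0.9716c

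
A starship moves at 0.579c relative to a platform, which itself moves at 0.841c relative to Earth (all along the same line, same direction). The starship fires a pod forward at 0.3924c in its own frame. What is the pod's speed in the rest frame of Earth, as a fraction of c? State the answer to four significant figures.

Apply u = (u'+v)/(1+u'v) twice. Pod in the platform frame: (0.3924+0.579)/(1+0.3924·0.579) = 0.9714/1.2271996 = 0.79156c.
That velocity, transformed to the rest frame of Earth: (0.79156+0.841)/(1+0.79156·0.841) = 1.63256/1.66570196 = 0.9801c.

0.9801c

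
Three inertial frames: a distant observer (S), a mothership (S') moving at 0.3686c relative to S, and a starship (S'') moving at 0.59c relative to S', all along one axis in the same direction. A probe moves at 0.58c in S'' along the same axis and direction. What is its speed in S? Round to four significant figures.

0.9387c

First combine the probe and starship (S''→S'): u₁ = (0.58 + 0.59)/(1 + 0.58×0.59) = 1.17/1.3422 = 0.8717.
Then combine with the mothership (S'→S): u = (0.8717 + 0.3686)/(1 + 0.8717×0.3686) = 1.2403/1.32130862 = 0.93869.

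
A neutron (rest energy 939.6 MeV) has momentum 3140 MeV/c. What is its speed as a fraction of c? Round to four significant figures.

0.9580c

βγ = pc/(mc²) = 3140/939.6 = 3.3418.
Since γ² = 1 + (βγ)² = 12.1676, γ = √12.1676 = 3.48821, and β = (βγ)/γ = 3.3418/3.48821 = 0.9580.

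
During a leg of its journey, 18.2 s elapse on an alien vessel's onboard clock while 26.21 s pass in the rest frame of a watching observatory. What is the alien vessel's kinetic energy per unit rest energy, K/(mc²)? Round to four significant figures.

The time-dilation ratio gives γ = 26.21/18.2 = 1.44011.
K/(mc²) = γ − 1 = 1.44011 − 1 = 0.4401.

0.4401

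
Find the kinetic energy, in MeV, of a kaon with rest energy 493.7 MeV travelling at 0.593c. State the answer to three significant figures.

119 MeV

With β = 0.593, γ = 1/√(1 − 0.593²) = 1/√0.648351 = 1.24192.
Kinetic energy: K = (γ − 1)mc² = (1.24192 − 1) × 493.7 MeV = 0.24192 × 493.7 = 119 MeV.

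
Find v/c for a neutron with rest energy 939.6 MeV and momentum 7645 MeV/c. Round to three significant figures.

0.993

pc/(mc²) = 7645/939.6 = 8.1364 = βγ = β/√(1−β²).
So β² = x²/(1 + x²) with x = 8.1364: x² = 66.201, β² = 66.201/67.201 = 0.985119, β = 0.993.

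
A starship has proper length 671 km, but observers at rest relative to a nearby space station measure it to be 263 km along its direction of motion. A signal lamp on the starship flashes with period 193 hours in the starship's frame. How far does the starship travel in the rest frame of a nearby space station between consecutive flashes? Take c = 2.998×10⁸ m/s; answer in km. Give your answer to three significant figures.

4.89×10^11 km

Length contraction gives γ = L₀/L = 671/263 = 2.55133.
β = √(1 − 1/γ²) = 0.91999. Lab-frame period = γτ = 2.55133×193 hours = 492.41 hours. Distance = βc × γτ = 0.91999 × 2.998×10⁸ m/s × 1772676 s = 4.8893×10^14 m = 4.89×10^11 km.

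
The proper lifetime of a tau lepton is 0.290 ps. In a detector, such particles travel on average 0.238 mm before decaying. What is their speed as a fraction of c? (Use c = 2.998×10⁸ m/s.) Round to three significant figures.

d = βγcτ ⇒ βγ = d/(cτ) = 2.380×10^-4 m / (8.6942×10^-5 m) = 2.7375.
β = (βγ)/√(1+(βγ)²) = 2.7375/√8.49391 = 0.939.

0.939c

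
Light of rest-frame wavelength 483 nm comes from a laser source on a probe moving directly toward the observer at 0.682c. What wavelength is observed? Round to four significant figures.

210.0 nm

Relativistic Doppler for wavelength: λ_obs = λ_src · √((1−β)/(1+β)).
With β = 0.682: factor = √(0.318/1.682) = 0.43481.
λ_obs = 483 × 0.43481 = 210.0 nm.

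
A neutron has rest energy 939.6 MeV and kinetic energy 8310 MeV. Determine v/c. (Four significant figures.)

γ = 1 + K/(mc²) = 1 + 8310/939.6 = 9.8442.
β = √(1 − 1/γ²) = √(1 − 0.010319) = √0.989681 = 0.9948.

0.9948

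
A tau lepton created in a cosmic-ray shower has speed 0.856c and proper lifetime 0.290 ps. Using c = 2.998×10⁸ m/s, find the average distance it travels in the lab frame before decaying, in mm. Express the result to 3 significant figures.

Lorentz factor: γ = (1 − 0.732736)^(−1/2) = 1.9343.
Lab-frame lifetime: Δt = γτ = 1.9343 × 0.290 ps = 0.56095 ps.
Distance: d = vΔt = 0.856 × 2.998×10⁸ m/s × 5.6095×10^-13 s = 1.44×10^-4 m = 0.144 mm.

0.144 mm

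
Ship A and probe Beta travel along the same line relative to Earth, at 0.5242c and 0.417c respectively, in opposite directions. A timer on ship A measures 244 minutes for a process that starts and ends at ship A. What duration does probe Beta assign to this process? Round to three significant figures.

384 minutes

The velocity of ship A relative to probe Beta is (0.5242 + 0.417)c / (1 + 0.5242×0.417) = 0.77237c; relative speed 0.77237c.
At |u| = 0.77237c, γ = (1 − 0.596555)^(−1/2) = 1.5744.
The clock on ship A records proper time, so probe Beta measures Δt = γΔτ = 1.5744 × 244 = 384 minutes.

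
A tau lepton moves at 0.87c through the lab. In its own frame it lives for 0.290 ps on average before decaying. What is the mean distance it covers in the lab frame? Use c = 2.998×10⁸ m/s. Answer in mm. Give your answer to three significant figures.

0.153 mm

Lorentz factor: γ = (1 − 0.7569)^(−1/2) = 2.0282.
Lab-frame lifetime: Δt = γτ = 2.0282 × 0.290 ps = 0.58818 ps.
Distance: d = vΔt = 0.87 × 2.998×10⁸ m/s × 5.8818×10^-13 s = 1.53×10^-4 m = 0.153 mm.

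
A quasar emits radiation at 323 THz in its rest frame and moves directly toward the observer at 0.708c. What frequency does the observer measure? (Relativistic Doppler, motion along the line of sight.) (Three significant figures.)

Relativistic Doppler (source moving toward): f_obs = f_src · √((1+β)/(1−β)).
With β = 0.708: factor = √(1.708/0.292) = 2.4185.
f_obs = 323 × 2.4185 = 781 THz.

781 THz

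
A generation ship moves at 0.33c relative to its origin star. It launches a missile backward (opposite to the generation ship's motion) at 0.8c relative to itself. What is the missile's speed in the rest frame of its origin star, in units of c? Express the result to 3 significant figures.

Relativistic velocity addition: u = (u' + v)/(1 + u'v/c²), with u' = −0.8c and v = 0.33c.
Numerator: −0.8 + 0.33 = −0.47. Denominator: 1 + (−0.8)(0.33) = 0.736.
u = −0.47/0.736 = −0.63859, so the speed is 0.639c.

0.639c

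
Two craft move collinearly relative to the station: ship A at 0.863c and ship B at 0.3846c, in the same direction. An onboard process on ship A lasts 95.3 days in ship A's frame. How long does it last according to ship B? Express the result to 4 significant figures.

Transform ship A's velocity into ship B's frame: (0.863 − 0.3846)/(1 − 0.863·0.3846) = 0.4784/0.6680902, so the relative speed is 0.71607c.
γ for this relative speed: γ = 1/√(1 − 0.512756) = 1.4326.
The clock on ship A records proper time, so ship B measures Δt = γΔτ = 1.4326 × 95.3 = 136.5 days.

136.5 days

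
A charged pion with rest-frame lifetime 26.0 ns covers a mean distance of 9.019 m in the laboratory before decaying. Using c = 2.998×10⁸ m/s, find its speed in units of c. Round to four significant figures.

0.7566c

d = βγcτ ⇒ βγ = d/(cτ) = 9.019 m / (7.7948 m) = 1.1571.
β = (βγ)/√(1+(βγ)²) = 1.1571/√2.33888 = 0.7566.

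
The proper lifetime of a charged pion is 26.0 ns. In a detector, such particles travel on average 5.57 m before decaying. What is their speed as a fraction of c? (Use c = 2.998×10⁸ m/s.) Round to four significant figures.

d = βγcτ ⇒ βγ = d/(cτ) = 5.570 m / (7.7948 m) = 0.71458.
β = (βγ)/√(1+(βγ)²) = 0.71458/√1.510625 = 0.5814.

0.5814c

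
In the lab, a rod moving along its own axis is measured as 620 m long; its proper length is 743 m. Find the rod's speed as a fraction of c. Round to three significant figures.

0.551c

Length contraction gives γ = L₀/L = 743/620 = 1.1984.
β = √(1 − 1/γ²) = √0.3037 = 0.551.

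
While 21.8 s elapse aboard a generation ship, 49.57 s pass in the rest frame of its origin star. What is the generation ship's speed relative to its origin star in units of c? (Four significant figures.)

γ = Δt/Δτ = 49.57/21.8 = 2.2739.
β = √(1 − 1/γ²) = √(1 − 0.1934) = √0.8066 = 0.8981.

0.8981c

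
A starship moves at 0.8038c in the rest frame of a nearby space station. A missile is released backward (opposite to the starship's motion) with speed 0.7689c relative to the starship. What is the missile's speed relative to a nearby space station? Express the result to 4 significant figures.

0.09137c

Relativistic velocity addition: u = (u' + v)/(1 + u'v/c²), with u' = −0.7689c and v = 0.8038c.
Numerator: −0.7689 + 0.8038 = 0.0349. Denominator: 1 + (−0.7689)(0.8038) = 0.38195818.
u = 0.0349/0.38195818 = 0.091371, so the speed is 0.09137c.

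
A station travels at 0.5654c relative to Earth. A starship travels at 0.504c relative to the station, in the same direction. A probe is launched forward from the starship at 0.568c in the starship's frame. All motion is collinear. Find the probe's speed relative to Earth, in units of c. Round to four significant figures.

0.9508c

Apply u = (u'+v)/(1+u'v) twice. Probe in the station frame: (0.568+0.504)/(1+0.568·0.504) = 1.072/1.286272 = 0.83342c.
That velocity, transformed to the rest frame of Earth: (0.83342+0.5654)/(1+0.83342·0.5654) = 1.39882/1.471215668 = 0.95079c.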